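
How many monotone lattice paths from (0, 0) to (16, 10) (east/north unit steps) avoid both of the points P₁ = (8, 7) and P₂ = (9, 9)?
Number of paths = 4015440

Inclusion–exclusion. Total paths: C(26, 16) = 5311735. Through P₁: C(15, 8)·C(11, 8) = 1061775. Through P₂: C(18, 9)·C(8, 7) = 388960. Since P₁ is strictly southwest of P₂, a monotone path through both must visit P₁ then P₂; paths through both = C(15, 8)·C(3, 1)·C(8, 7) = 154440. Avoid both = 5311735 − 1061775 − 388960 + 154440 = 4015440.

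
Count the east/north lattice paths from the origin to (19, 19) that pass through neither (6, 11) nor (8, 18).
Number of paths = 32813470692

Inclusion–exclusion. Total paths: C(38, 19) = 35345263800. Through P₁: C(17, 6)·C(21, 13) = 2518392240. Through P₂: C(26, 8)·C(12, 11) = 18747300. Since P₁ is strictly southwest of P₂, a monotone path through both must visit P₁ then P₂; paths through both = C(17, 6)·C(9, 2)·C(12, 11) = 5346432. Avoid both = 35345263800 − 2518392240 − 18747300 + 5346432 = 32813470692.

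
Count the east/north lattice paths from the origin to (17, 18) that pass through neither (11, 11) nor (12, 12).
Number of paths = 2729545434

Inclusion–exclusion. Total paths: C(35, 17) = 4537567650. Through P₁: C(22, 11)·C(13, 6) = 1210521312. Through P₂: C(24, 12)·C(11, 5) = 1249320072. Since P₁ is strictly southwest of P₂, a monotone path through both must visit P₁ then P₂; paths through both = C(22, 11)·C(2, 1)·C(11, 5) = 651819168. Avoid both = 4537567650 − 1210521312 − 1249320072 + 651819168 = 2729545434.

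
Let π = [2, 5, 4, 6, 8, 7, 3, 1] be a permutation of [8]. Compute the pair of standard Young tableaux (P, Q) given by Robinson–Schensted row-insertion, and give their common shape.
P = [1, 3, 6, 7] / [2, 8] / [4] / [5];  Q = [1, 2, 4, 5] / [3, 6] / [7] / [8];  common shape = (4, 2, 1, 1)

Row-insert the values π_1, π_2, … into P one at a time, bumping the leftmost entry strictly greater than the inserted value down to the next row. The recording tableau Q records, in position (i, j), the step at which that cell was added to P.
  Insert 2 (step 1): P = [2];  Q = [1]
  Insert 5 (step 2): P = [2, 5];  Q = [1, 2]
  Insert 4 (step 3): P = [2, 4] / [5];  Q = [1, 2] / [3]
  Insert 6 (step 4): P = [2, 4, 6] / [5];  Q = [1, 2, 4] / [3]
  Insert 8 (step 5): P = [2, 4, 6, 8] / [5];  Q = [1, 2, 4, 5] / [3]
  Insert 7 (step 6): P = [2, 4, 6, 7] / [5, 8];  Q = [1, 2, 4, 5] / [3, 6]
  Insert 3 (step 7): P = [2, 3, 6, 7] / [4, 8] / [5];  Q = [1, 2, 4, 5] / [3, 6] / [7]
  Insert 1 (step 8): P = [1, 3, 6, 7] / [2, 8] / [4] / [5];  Q = [1, 2, 4, 5] / [3, 6] / [7] / [8]
Final shape: (4, 2, 1, 1).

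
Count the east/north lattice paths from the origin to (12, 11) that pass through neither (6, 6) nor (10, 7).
Number of paths = 702770

Inclusion–exclusion. Total paths: C(23, 12) = 1352078. Through P₁: C(12, 6)·C(11, 6) = 426888. Through P₂: C(17, 10)·C(6, 2) = 291720. Since P₁ is strictly southwest of P₂, a monotone path through both must visit P₁ then P₂; paths through both = C(12, 6)·C(5, 4)·C(6, 2) = 69300. Avoid both = 1352078 − 426888 − 291720 + 69300 = 702770.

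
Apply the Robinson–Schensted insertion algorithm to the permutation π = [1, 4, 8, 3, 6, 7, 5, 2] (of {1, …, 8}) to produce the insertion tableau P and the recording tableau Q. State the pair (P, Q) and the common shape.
P = [1, 2, 5, 7] / [3, 6] / [4] / [8];  Q = [1, 2, 3, 6] / [4, 5] / [7] / [8];  common shape = (4, 2, 1, 1)

Row-insert the values π_1, π_2, … into P one at a time, bumping the leftmost entry strictly greater than the inserted value down to the next row. The recording tableau Q records, in position (i, j), the step at which that cell was added to P.
  Insert 1 (step 1): P = [1];  Q = [1]
  Insert 4 (step 2): P = [1, 4];  Q = [1, 2]
  Insert 8 (step 3): P = [1, 4, 8];  Q = [1, 2, 3]
  Insert 3 (step 4): P = [1, 3, 8] / [4];  Q = [1, 2, 3] / [4]
  Insert 6 (step 5): P = [1, 3, 6] / [4, 8];  Q = [1, 2, 3] / [4, 5]
  Insert 7 (step 6): P = [1, 3, 6, 7] / [4, 8];  Q = [1, 2, 3, 6] / [4, 5]
  Insert 5 (step 7): P = [1, 3, 5, 7] / [4, 6] / [8];  Q = [1, 2, 3, 6] / [4, 5] / [7]
  Insert 2 (step 8): P = [1, 2, 5, 7] / [3, 6] / [4] / [8];  Q = [1, 2, 3, 6] / [4, 5] / [7] / [8]
Final shape: (4, 2, 1, 1).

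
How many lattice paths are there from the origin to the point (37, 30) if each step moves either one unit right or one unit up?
Number of paths = 9989690752182277136

A monotone lattice path from (0, 0) to (37, 30) consists of 37 east steps and 30 north steps in some order, so it is determined by which 37 of the 67 steps are east. The count is C(67, 37) = 9989690752182277136.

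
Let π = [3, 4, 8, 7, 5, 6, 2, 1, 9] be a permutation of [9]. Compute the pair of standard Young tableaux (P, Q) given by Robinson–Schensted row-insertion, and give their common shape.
P = [1, 4, 5, 6, 9] / [2] / [3] / [7] / [8];  Q = [1, 2, 3, 6, 9] / [4] / [5] / [7] / [8];  common shape = (5, 1, 1, 1, 1)

Row-insert the values π_1, π_2, … into P one at a time, bumping the leftmost entry strictly greater than the inserted value down to the next row. The recording tableau Q records, in position (i, j), the step at which that cell was added to P.
  Insert 3 (step 1): P = [3];  Q = [1]
  Insert 4 (step 2): P = [3, 4];  Q = [1, 2]
  Insert 8 (step 3): P = [3, 4, 8];  Q = [1, 2, 3]
  Insert 7 (step 4): P = [3, 4, 7] / [8];  Q = [1, 2, 3] / [4]
  Insert 5 (step 5): P = [3, 4, 5] / [7] / [8];  Q = [1, 2, 3] / [4] / [5]
  Insert 6 (step 6): P = [3, 4, 5, 6] / [7] / [8];  Q = [1, 2, 3, 6] / [4] / [5]
  Insert 2 (step 7): P = [2, 4, 5, 6] / [3] / [7] / [8];  Q = [1, 2, 3, 6] / [4] / [5] / [7]
  Insert 1 (step 8): P = [1, 4, 5, 6] / [2] / [3] / [7] / [8];  Q = [1, 2, 3, 6] / [4] / [5] / [7] / [8]
  Insert 9 (step 9): P = [1, 4, 5, 6, 9] / [2] / [3] / [7] / [8];  Q = [1, 2, 3, 6, 9] / [4] / [5] / [7] / [8]
Final shape: (5, 1, 1, 1, 1).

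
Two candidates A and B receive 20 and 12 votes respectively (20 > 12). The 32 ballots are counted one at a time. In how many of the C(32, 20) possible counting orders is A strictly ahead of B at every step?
Strict-lead orderings = 56448210

Total orderings of the 32 votes with 20 for A: C(32, 20) = 225792840. By the Bertrand ballot formula (Cycle Lemma / reflection principle), the number of orderings in which A is strictly ahead of B throughout is (p − q)/(p + q) · C(p + q, p) = (20 − 12)/(20 + 12) · 225792840 = 56448210.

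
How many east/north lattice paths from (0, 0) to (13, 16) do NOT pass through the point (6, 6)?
Number of paths = 49893963

Total paths from (0, 0) to (13, 16): C(29, 13) = 67863915. Paths through (6, 6): (paths (0, 0) → (6, 6)) × (paths (6, 6) → (13, 16)) = C(12, 6) · C(17, 7) = 924 · 19448 = 17969952. Avoidance count = 67863915 − 17969952 = 49893963.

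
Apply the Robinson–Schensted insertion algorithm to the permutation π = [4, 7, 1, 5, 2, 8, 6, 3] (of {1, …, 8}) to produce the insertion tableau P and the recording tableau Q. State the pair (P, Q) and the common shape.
P = [1, 2, 3] / [4, 5, 6] / [7, 8];  Q = [1, 2, 6] / [3, 4, 7] / [5, 8];  common shape = (3, 3, 2)

Row-insert the values π_1, π_2, … into P one at a time, bumping the leftmost entry strictly greater than the inserted value down to the next row. The recording tableau Q records, in position (i, j), the step at which that cell was added to P.
  Insert 4 (step 1): P = [4];  Q = [1]
  Insert 7 (step 2): P = [4, 7];  Q = [1, 2]
  Insert 1 (step 3): P = [1, 7] / [4];  Q = [1, 2] / [3]
  Insert 5 (step 4): P = [1, 5] / [4, 7];  Q = [1, 2] / [3, 4]
  Insert 2 (step 5): P = [1, 2] / [4, 5] / [7];  Q = [1, 2] / [3, 4] / [5]
  Insert 8 (step 6): P = [1, 2, 8] / [4, 5] / [7];  Q = [1, 2, 6] / [3, 4] / [5]
  Insert 6 (step 7): P = [1, 2, 6] / [4, 5, 8] / [7];  Q = [1, 2, 6] / [3, 4, 7] / [5]
  Insert 3 (step 8): P = [1, 2, 3] / [4, 5, 6] / [7, 8];  Q = [1, 2, 6] / [3, 4, 7] / [5, 8]
Final shape: (3, 3, 2).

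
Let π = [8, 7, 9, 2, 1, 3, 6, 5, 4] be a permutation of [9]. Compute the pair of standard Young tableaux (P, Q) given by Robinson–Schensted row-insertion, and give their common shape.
P = [1, 3, 4] / [2, 5] / [6, 9] / [7] / [8];  Q = [1, 3, 7] / [2, 6] / [4, 8] / [5] / [9];  common shape = (3, 2, 2, 1, 1)

Row-insert the values π_1, π_2, … into P one at a time, bumping the leftmost entry strictly greater than the inserted value down to the next row. The recording tableau Q records, in position (i, j), the step at which that cell was added to P.
  Insert 8 (step 1): P = [8];  Q = [1]
  Insert 7 (step 2): P = [7] / [8];  Q = [1] / [2]
  Insert 9 (step 3): P = [7, 9] / [8];  Q = [1, 3] / [2]
  Insert 2 (step 4): P = [2, 9] / [7] / [8];  Q = [1, 3] / [2] / [4]
  Insert 1 (step 5): P = [1, 9] / [2] / [7] / [8];  Q = [1, 3] / [2] / [4] / [5]
  Insert 3 (step 6): P = [1, 3] / [2, 9] / [7] / [8];  Q = [1, 3] / [2, 6] / [4] / [5]
  Insert 6 (step 7): P = [1, 3, 6] / [2, 9] / [7] / [8];  Q = [1, 3, 7] / [2, 6] / [4] / [5]
  Insert 5 (step 8): P = [1, 3, 5] / [2, 6] / [7, 9] / [8];  Q = [1, 3, 7] / [2, 6] / [4, 8] / [5]
  Insert 4 (step 9): P = [1, 3, 4] / [2, 5] / [6, 9] / [7] / [8];  Q = [1, 3, 7] / [2, 6] / [4, 8] / [5] / [9]
Final shape: (3, 2, 2, 1, 1).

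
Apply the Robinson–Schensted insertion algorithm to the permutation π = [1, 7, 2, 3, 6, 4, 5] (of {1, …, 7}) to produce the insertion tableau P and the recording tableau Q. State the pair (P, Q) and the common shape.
P = [1, 2, 3, 4, 5] / [6] / [7];  Q = [1, 2, 4, 5, 7] / [3] / [6];  common shape = (5, 1, 1)

Row-insert the values π_1, π_2, … into P one at a time, bumping the leftmost entry strictly greater than the inserted value down to the next row. The recording tableau Q records, in position (i, j), the step at which that cell was added to P.
  Insert 1 (step 1): P = [1];  Q = [1]
  Insert 7 (step 2): P = [1, 7];  Q = [1, 2]
  Insert 2 (step 3): P = [1, 2] / [7];  Q = [1, 2] / [3]
  Insert 3 (step 4): P = [1, 2, 3] / [7];  Q = [1, 2, 4] / [3]
  Insert 6 (step 5): P = [1, 2, 3, 6] / [7];  Q = [1, 2, 4, 5] / [3]
  Insert 4 (step 6): P = [1, 2, 3, 4] / [6] / [7];  Q = [1, 2, 4, 5] / [3] / [6]
  Insert 5 (step 7): P = [1, 2, 3, 4, 5] / [6] / [7];  Q = [1, 2, 4, 5, 7] / [3] / [6]
Final shape: (5, 1, 1).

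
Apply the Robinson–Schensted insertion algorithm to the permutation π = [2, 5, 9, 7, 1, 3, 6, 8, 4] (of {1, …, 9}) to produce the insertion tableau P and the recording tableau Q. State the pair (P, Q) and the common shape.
P = [1, 3, 4, 8] / [2, 5, 6] / [7] / [9];  Q = [1, 2, 3, 8] / [4, 6, 7] / [5] / [9];  common shape = (4, 3, 1, 1)

Row-insert the values π_1, π_2, … into P one at a time, bumping the leftmost entry strictly greater than the inserted value down to the next row. The recording tableau Q records, in position (i, j), the step at which that cell was added to P.
  Insert 2 (step 1): P = [2];  Q = [1]
  Insert 5 (step 2): P = [2, 5];  Q = [1, 2]
  Insert 9 (step 3): P = [2, 5, 9];  Q = [1, 2, 3]
  Insert 7 (step 4): P = [2, 5, 7] / [9];  Q = [1, 2, 3] / [4]
  Insert 1 (step 5): P = [1, 5, 7] / [2] / [9];  Q = [1, 2, 3] / [4] / [5]
  Insert 3 (step 6): P = [1, 3, 7] / [2, 5] / [9];  Q = [1, 2, 3] / [4, 6] / [5]
  Insert 6 (step 7): P = [1, 3, 6] / [2, 5, 7] / [9];  Q = [1, 2, 3] / [4, 6, 7] / [5]
  Insert 8 (step 8): P = [1, 3, 6, 8] / [2, 5, 7] / [9];  Q = [1, 2, 3, 8] / [4, 6, 7] / [5]
  Insert 4 (step 9): P = [1, 3, 4, 8] / [2, 5, 6] / [7] / [9];  Q = [1, 2, 3, 8] / [4, 6, 7] / [5] / [9]
Final shape: (4, 3, 1, 1).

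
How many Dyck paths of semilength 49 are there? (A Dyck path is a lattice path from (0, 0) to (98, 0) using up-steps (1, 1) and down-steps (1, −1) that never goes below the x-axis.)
C_49 = 509552245179617138054608572

These Dyck paths are counted by the Catalan number C_n = (1/(n + 1)) · C(2n, n). For n = 49: C_49 = (1/50) · C(98, 49) = 25477612258980856902730428600/50 = 509552245179617138054608572.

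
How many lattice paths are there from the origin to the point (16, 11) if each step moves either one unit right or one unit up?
Number of paths = 13037895

A monotone lattice path from (0, 0) to (16, 11) consists of 16 east steps and 11 north steps in some order, so it is determined by which 16 of the 27 steps are east. The count is C(27, 16) = 13037895.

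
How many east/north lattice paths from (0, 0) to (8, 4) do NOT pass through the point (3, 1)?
Number of paths = 271

Total paths from (0, 0) to (8, 4): C(12, 8) = 495. Paths through (3, 1): (paths (0, 0) → (3, 1)) × (paths (3, 1) → (8, 4)) = C(4, 3) · C(8, 5) = 4 · 56 = 224. Avoidance count = 495 − 224 = 271.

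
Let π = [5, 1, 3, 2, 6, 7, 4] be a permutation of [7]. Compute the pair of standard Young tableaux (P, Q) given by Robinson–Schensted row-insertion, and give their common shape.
P = [1, 2, 4, 7] / [3, 6] / [5];  Q = [1, 3, 5, 6] / [2, 7] / [4];  common shape = (4, 2, 1)

Row-insert the values π_1, π_2, … into P one at a time, bumping the leftmost entry strictly greater than the inserted value down to the next row. The recording tableau Q records, in position (i, j), the step at which that cell was added to P.
  Insert 5 (step 1): P = [5];  Q = [1]
  Insert 1 (step 2): P = [1] / [5];  Q = [1] / [2]
  Insert 3 (step 3): P = [1, 3] / [5];  Q = [1, 3] / [2]
  Insert 2 (step 4): P = [1, 2] / [3] / [5];  Q = [1, 3] / [2] / [4]
  Insert 6 (step 5): P = [1, 2, 6] / [3] / [5];  Q = [1, 3, 5] / [2] / [4]
  Insert 7 (step 6): P = [1, 2, 6, 7] / [3] / [5];  Q = [1, 3, 5, 6] / [2] / [4]
  Insert 4 (step 7): P = [1, 2, 4, 7] / [3, 6] / [5];  Q = [1, 3, 5, 6] / [2, 7] / [4]
Final shape: (4, 2, 1).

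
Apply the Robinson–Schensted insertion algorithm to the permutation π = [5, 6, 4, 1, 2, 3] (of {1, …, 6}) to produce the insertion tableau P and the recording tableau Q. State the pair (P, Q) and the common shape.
P = [1, 2, 3] / [4, 6] / [5];  Q = [1, 2, 6] / [3, 5] / [4];  common shape = (3, 2, 1)

Row-insert the values π_1, π_2, … into P one at a time, bumping the leftmost entry strictly greater than the inserted value down to the next row. The recording tableau Q records, in position (i, j), the step at which that cell was added to P.
  Insert 5 (step 1): P = [5];  Q = [1]
  Insert 6 (step 2): P = [5, 6];  Q = [1, 2]
  Insert 4 (step 3): P = [4, 6] / [5];  Q = [1, 2] / [3]
  Insert 1 (step 4): P = [1, 6] / [4] / [5];  Q = [1, 2] / [3] / [4]
  Insert 2 (step 5): P = [1, 2] / [4, 6] / [5];  Q = [1, 2] / [3, 5] / [4]
  Insert 3 (step 6): P = [1, 2, 3] / [4, 6] / [5];  Q = [1, 2, 6] / [3, 5] / [4]
Final shape: (3, 2, 1).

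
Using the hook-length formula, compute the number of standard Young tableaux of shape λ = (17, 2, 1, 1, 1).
# SYT of shape (17, 2, 1, 1, 1) = 80256

Hook-length formula: f^λ = n! / Π hook(c), product over all cells c of the Young diagram. For λ = (17, 2, 1, 1, 1), n = 22 boxes. Hook lengths by row (left-to-right, top-to-bottom): [21, 17, 15, 14, 13, 12, 11, 10, 9, 8, 7, 6, 5, 4, 3, 2, 1]; [5, 1]; [3]; [2]; [1]. Product of hooks = 14005192481280000. So f^λ = 22! / 14005192481280000 = 1124000727777607680000 / 14005192481280000 = 80256.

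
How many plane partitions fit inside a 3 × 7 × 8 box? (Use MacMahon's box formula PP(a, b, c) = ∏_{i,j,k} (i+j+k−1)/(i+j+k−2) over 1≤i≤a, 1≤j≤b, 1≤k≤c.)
PP(3, 7, 8) = 4971151900

Evaluate the triple product over i = 1..3, j = 1..7, k = 1..8. The factors are (2/1) · (3/2) · (4/3) · (5/4) · (6/5) · (7/6) · (8/7) · (9/8) · … (168 factors total). The numerators and denominators telescope so the product is an integer; carrying out the multiplication exactly gives PP(3, 7, 8) = 4971151900.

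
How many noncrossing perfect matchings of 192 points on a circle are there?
C_96 = 3721443204405954385563870541379246659709506697378694300

These noncrossing handshakes are counted by the Catalan number C_n = (1/(n + 1)) · C(2n, n). For n = 96: C_96 = (1/97) · C(192, 96) = 360979990827377575399695442513786925991822149645733347100/97 = 3721443204405954385563870541379246659709506697378694300.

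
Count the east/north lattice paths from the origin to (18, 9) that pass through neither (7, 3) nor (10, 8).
Number of paths = 2868363

Inclusion–exclusion. Total paths: C(27, 18) = 4686825. Through P₁: C(10, 7)·C(17, 11) = 1485120. Through P₂: C(18, 10)·C(9, 8) = 393822. Since P₁ is strictly southwest of P₂, a monotone path through both must visit P₁ then P₂; paths through both = C(10, 7)·C(8, 3)·C(9, 8) = 60480. Avoid both = 4686825 − 1485120 − 393822 + 60480 = 2868363.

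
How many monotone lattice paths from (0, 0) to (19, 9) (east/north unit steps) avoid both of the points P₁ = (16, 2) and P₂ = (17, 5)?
Number of paths = 6502710

Inclusion–exclusion. Total paths: C(28, 19) = 6906900. Through P₁: C(18, 16)·C(10, 3) = 18360. Through P₂: C(22, 17)·C(6, 2) = 395010. Since P₁ is strictly southwest of P₂, a monotone path through both must visit P₁ then P₂; paths through both = C(18, 16)·C(4, 1)·C(6, 2) = 9180. Avoid both = 6906900 − 18360 − 395010 + 9180 = 6502710.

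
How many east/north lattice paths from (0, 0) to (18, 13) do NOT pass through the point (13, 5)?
Number of paths = 195226059

Total paths from (0, 0) to (18, 13): C(31, 18) = 206253075. Paths through (13, 5): (paths (0, 0) → (13, 5)) × (paths (13, 5) → (18, 13)) = C(18, 13) · C(13, 5) = 8568 · 1287 = 11027016. Avoidance count = 206253075 − 11027016 = 195226059.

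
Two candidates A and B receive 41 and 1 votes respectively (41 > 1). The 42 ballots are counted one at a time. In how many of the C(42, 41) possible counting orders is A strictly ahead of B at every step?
Strict-lead orderings = 40

Total orderings of the 42 votes with 41 for A: C(42, 41) = 42. By the Bertrand ballot formula (Cycle Lemma / reflection principle), the number of orderings in which A is strictly ahead of B throughout is (p − q)/(p + q) · C(p + q, p) = (41 − 1)/(41 + 1) · 42 = 40.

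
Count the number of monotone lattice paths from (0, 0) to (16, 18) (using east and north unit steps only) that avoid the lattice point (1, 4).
Number of paths = 1816167630

Total paths from (0, 0) to (16, 18): C(34, 16) = 2203961430. Paths through (1, 4): (paths (0, 0) → (1, 4)) × (paths (1, 4) → (16, 18)) = C(5, 1) · C(29, 15) = 5 · 77558760 = 387793800. Avoidance count = 2203961430 − 387793800 = 1816167630.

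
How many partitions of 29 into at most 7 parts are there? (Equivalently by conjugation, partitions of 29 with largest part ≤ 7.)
p(29, parts ≤ 7) = 1579

Use the recurrence p(n, m) = p(n, m−1) + p(n−m, m): either the largest part is < m (count p(n, m−1)) or the largest part is exactly m (remove one copy of m, count p(n−m, m)). With p(0, ·) = 1 this gives p(29, parts ≤ 7) = 1579. (By conjugating Young diagrams, this also counts partitions of 29 into at most 7 parts.)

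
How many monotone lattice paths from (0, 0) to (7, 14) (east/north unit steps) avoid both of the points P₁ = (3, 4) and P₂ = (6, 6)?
Number of paths = 76079

Inclusion–exclusion. Total paths: C(21, 7) = 116280. Through P₁: C(7, 3)·C(14, 4) = 35035. Through P₂: C(12, 6)·C(9, 1) = 8316. Since P₁ is strictly southwest of P₂, a monotone path through both must visit P₁ then P₂; paths through both = C(7, 3)·C(5, 3)·C(9, 1) = 3150. Avoid both = 116280 − 35035 − 8316 + 3150 = 76079.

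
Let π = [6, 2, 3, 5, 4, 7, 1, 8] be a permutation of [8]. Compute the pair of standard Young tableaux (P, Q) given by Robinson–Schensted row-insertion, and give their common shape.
P = [1, 3, 4, 7, 8] / [2] / [5] / [6];  Q = [1, 3, 4, 6, 8] / [2] / [5] / [7];  common shape = (5, 1, 1, 1)

Row-insert the values π_1, π_2, … into P one at a time, bumping the leftmost entry strictly greater than the inserted value down to the next row. The recording tableau Q records, in position (i, j), the step at which that cell was added to P.
  Insert 6 (step 1): P = [6];  Q = [1]
  Insert 2 (step 2): P = [2] / [6];  Q = [1] / [2]
  Insert 3 (step 3): P = [2, 3] / [6];  Q = [1, 3] / [2]
  Insert 5 (step 4): P = [2, 3, 5] / [6];  Q = [1, 3, 4] / [2]
  Insert 4 (step 5): P = [2, 3, 4] / [5] / [6];  Q = [1, 3, 4] / [2] / [5]
  Insert 7 (step 6): P = [2, 3, 4, 7] / [5] / [6];  Q = [1, 3, 4, 6] / [2] / [5]
  Insert 1 (step 7): P = [1, 3, 4, 7] / [2] / [5] / [6];  Q = [1, 3, 4, 6] / [2] / [5] / [7]
  Insert 8 (step 8): P = [1, 3, 4, 7, 8] / [2] / [5] / [6];  Q = [1, 3, 4, 6, 8] / [2] / [5] / [7]
Final shape: (5, 1, 1, 1).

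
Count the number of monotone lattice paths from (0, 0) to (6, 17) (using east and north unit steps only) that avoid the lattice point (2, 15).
Number of paths = 98907

Total paths from (0, 0) to (6, 17): C(23, 6) = 100947. Paths through (2, 15): (paths (0, 0) → (2, 15)) × (paths (2, 15) → (6, 17)) = C(17, 2) · C(6, 4) = 136 · 15 = 2040. Avoidance count = 100947 − 2040 = 98907.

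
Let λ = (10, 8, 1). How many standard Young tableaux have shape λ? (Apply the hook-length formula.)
# SYT of shape (10, 8, 1) = 184756

Hook-length formula: f^λ = n! / Π hook(c), product over all cells c of the Young diagram. For λ = (10, 8, 1), n = 19 boxes. Hook lengths by row (left-to-right, top-to-bottom): [12, 10, 9, 8, 7, 6, 5, 4, 2, 1]; [9, 7, 6, 5, 4, 3, 2, 1]; [1]. Product of hooks = 658409472000. So f^λ = 19! / 658409472000 = 121645100408832000 / 658409472000 = 184756.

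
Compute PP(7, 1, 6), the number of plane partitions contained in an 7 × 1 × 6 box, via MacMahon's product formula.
PP(7, 1, 6) = 1716

Evaluate the triple product over i = 1..7, j = 1..1, k = 1..6. The factors are (2/1) · (3/2) · (4/3) · (5/4) · (6/5) · (7/6) · (3/2) · (4/3) · … (42 factors total). The numerators and denominators telescope so the product is an integer; carrying out the multiplication exactly gives PP(7, 1, 6) = 1716.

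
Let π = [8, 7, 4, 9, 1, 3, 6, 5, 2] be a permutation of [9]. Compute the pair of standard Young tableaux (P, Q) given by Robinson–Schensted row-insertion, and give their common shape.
P = [1, 2, 5] / [3, 6] / [4, 9] / [7] / [8];  Q = [1, 4, 7] / [2, 6] / [3, 8] / [5] / [9];  common shape = (3, 2, 2, 1, 1)

Row-insert the values π_1, π_2, … into P one at a time, bumping the leftmost entry strictly greater than the inserted value down to the next row. The recording tableau Q records, in position (i, j), the step at which that cell was added to P.
  Insert 8 (step 1): P = [8];  Q = [1]
  Insert 7 (step 2): P = [7] / [8];  Q = [1] / [2]
  Insert 4 (step 3): P = [4] / [7] / [8];  Q = [1] / [2] / [3]
  Insert 9 (step 4): P = [4, 9] / [7] / [8];  Q = [1, 4] / [2] / [3]
  Insert 1 (step 5): P = [1, 9] / [4] / [7] / [8];  Q = [1, 4] / [2] / [3] / [5]
  Insert 3 (step 6): P = [1, 3] / [4, 9] / [7] / [8];  Q = [1, 4] / [2, 6] / [3] / [5]
  Insert 6 (step 7): P = [1, 3, 6] / [4, 9] / [7] / [8];  Q = [1, 4, 7] / [2, 6] / [3] / [5]
  Insert 5 (step 8): P = [1, 3, 5] / [4, 6] / [7, 9] / [8];  Q = [1, 4, 7] / [2, 6] / [3, 8] / [5]
  Insert 2 (step 9): P = [1, 2, 5] / [3, 6] / [4, 9] / [7] / [8];  Q = [1, 4, 7] / [2, 6] / [3, 8] / [5] / [9]
Final shape: (3, 2, 2, 1, 1).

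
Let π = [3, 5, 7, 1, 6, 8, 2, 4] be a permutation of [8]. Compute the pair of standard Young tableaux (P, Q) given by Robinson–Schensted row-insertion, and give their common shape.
P = [1, 2, 4, 8] / [3, 5, 6] / [7];  Q = [1, 2, 3, 6] / [4, 5, 8] / [7];  common shape = (4, 3, 1)

Row-insert the values π_1, π_2, … into P one at a time, bumping the leftmost entry strictly greater than the inserted value down to the next row. The recording tableau Q records, in position (i, j), the step at which that cell was added to P.
  Insert 3 (step 1): P = [3];  Q = [1]
  Insert 5 (step 2): P = [3, 5];  Q = [1, 2]
  Insert 7 (step 3): P = [3, 5, 7];  Q = [1, 2, 3]
  Insert 1 (step 4): P = [1, 5, 7] / [3];  Q = [1, 2, 3] / [4]
  Insert 6 (step 5): P = [1, 5, 6] / [3, 7];  Q = [1, 2, 3] / [4, 5]
  Insert 8 (step 6): P = [1, 5, 6, 8] / [3, 7];  Q = [1, 2, 3, 6] / [4, 5]
  Insert 2 (step 7): P = [1, 2, 6, 8] / [3, 5] / [7];  Q = [1, 2, 3, 6] / [4, 5] / [7]
  Insert 4 (step 8): P = [1, 2, 4, 8] / [3, 5, 6] / [7];  Q = [1, 2, 3, 6] / [4, 5, 8] / [7]
Final shape: (4, 3, 1).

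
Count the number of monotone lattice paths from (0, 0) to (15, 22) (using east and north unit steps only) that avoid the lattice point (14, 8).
Number of paths = 9359403210

Total paths from (0, 0) to (15, 22): C(37, 15) = 9364199760. Paths through (14, 8): (paths (0, 0) → (14, 8)) × (paths (14, 8) → (15, 22)) = C(22, 14) · C(15, 1) = 319770 · 15 = 4796550. Avoidance count = 9364199760 − 4796550 = 9359403210.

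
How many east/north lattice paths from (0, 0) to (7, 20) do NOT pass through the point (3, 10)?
Number of paths = 601744

Total paths from (0, 0) to (7, 20): C(27, 7) = 888030. Paths through (3, 10): (paths (0, 0) → (3, 10)) × (paths (3, 10) → (7, 20)) = C(13, 3) · C(14, 4) = 286 · 1001 = 286286. Avoidance count = 888030 − 286286 = 601744.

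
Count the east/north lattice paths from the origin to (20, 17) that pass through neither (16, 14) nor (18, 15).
Number of paths = 7210233315

Inclusion–exclusion. Total paths: C(37, 20) = 15905368710. Through P₁: C(30, 16)·C(7, 4) = 5089793625. Through P₂: C(33, 18)·C(4, 2) = 6222949920. Since P₁ is strictly southwest of P₂, a monotone path through both must visit P₁ then P₂; paths through both = C(30, 16)·C(3, 2)·C(4, 2) = 2617608150. Avoid both = 15905368710 − 5089793625 − 6222949920 + 2617608150 = 7210233315.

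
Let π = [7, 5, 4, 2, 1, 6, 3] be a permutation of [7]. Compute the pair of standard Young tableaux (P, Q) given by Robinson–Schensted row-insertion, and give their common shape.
P = [1, 3] / [2, 6] / [4] / [5] / [7];  Q = [1, 6] / [2, 7] / [3] / [4] / [5];  common shape = (2, 2, 1, 1, 1)

Row-insert the values π_1, π_2, … into P one at a time, bumping the leftmost entry strictly greater than the inserted value down to the next row. The recording tableau Q records, in position (i, j), the step at which that cell was added to P.
  Insert 7 (step 1): P = [7];  Q = [1]
  Insert 5 (step 2): P = [5] / [7];  Q = [1] / [2]
  Insert 4 (step 3): P = [4] / [5] / [7];  Q = [1] / [2] / [3]
  Insert 2 (step 4): P = [2] / [4] / [5] / [7];  Q = [1] / [2] / [3] / [4]
  Insert 1 (step 5): P = [1] / [2] / [4] / [5] / [7];  Q = [1] / [2] / [3] / [4] / [5]
  Insert 6 (step 6): P = [1, 6] / [2] / [4] / [5] / [7];  Q = [1, 6] / [2] / [3] / [4] / [5]
  Insert 3 (step 7): P = [1, 3] / [2, 6] / [4] / [5] / [7];  Q = [1, 6] / [2, 7] / [3] / [4] / [5]
Final shape: (2, 2, 1, 1, 1).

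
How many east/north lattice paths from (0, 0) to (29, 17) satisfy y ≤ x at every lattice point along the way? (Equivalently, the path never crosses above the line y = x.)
Number of paths = 758201178306

By the reflection principle (André's argument), the number of monotone paths to (29, 17) with n ≤ m that never go above y = x is C(46, 29) − C(46, 30) = 1749695026860 − 991493848554 = 758201178306.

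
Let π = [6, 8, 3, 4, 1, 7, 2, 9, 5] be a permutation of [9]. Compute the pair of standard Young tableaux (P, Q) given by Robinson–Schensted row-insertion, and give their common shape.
P = [1, 2, 5, 9] / [3, 4, 7] / [6, 8];  Q = [1, 2, 6, 8] / [3, 4, 9] / [5, 7];  common shape = (4, 3, 2)

Row-insert the values π_1, π_2, … into P one at a time, bumping the leftmost entry strictly greater than the inserted value down to the next row. The recording tableau Q records, in position (i, j), the step at which that cell was added to P.
  Insert 6 (step 1): P = [6];  Q = [1]
  Insert 8 (step 2): P = [6, 8];  Q = [1, 2]
  Insert 3 (step 3): P = [3, 8] / [6];  Q = [1, 2] / [3]
  Insert 4 (step 4): P = [3, 4] / [6, 8];  Q = [1, 2] / [3, 4]
  Insert 1 (step 5): P = [1, 4] / [3, 8] / [6];  Q = [1, 2] / [3, 4] / [5]
  Insert 7 (step 6): P = [1, 4, 7] / [3, 8] / [6];  Q = [1, 2, 6] / [3, 4] / [5]
  Insert 2 (step 7): P = [1, 2, 7] / [3, 4] / [6, 8];  Q = [1, 2, 6] / [3, 4] / [5, 7]
  Insert 9 (step 8): P = [1, 2, 7, 9] / [3, 4] / [6, 8];  Q = [1, 2, 6, 8] / [3, 4] / [5, 7]
  Insert 5 (step 9): P = [1, 2, 5, 9] / [3, 4, 7] / [6, 8];  Q = [1, 2, 6, 8] / [3, 4, 9] / [5, 7]
Final shape: (4, 3, 2).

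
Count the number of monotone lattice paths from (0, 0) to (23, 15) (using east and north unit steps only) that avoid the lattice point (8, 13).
Number of paths = 15443611920

Total paths from (0, 0) to (23, 15): C(38, 23) = 15471286560. Paths through (8, 13): (paths (0, 0) → (8, 13)) × (paths (8, 13) → (23, 15)) = C(21, 8) · C(17, 15) = 203490 · 136 = 27674640. Avoidance count = 15471286560 − 27674640 = 15443611920.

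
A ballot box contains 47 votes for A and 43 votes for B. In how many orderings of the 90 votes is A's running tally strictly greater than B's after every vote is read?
Strict-lead orderings = 4226093003378677243538880

Total orderings of the 90 votes with 47 for A: C(90, 47) = 95087092576020237979624800. By the Bertrand ballot formula (Cycle Lemma / reflection principle), the number of orderings in which A is strictly ahead of B throughout is (p − q)/(p + q) · C(p + q, p) = (47 − 43)/(47 + 43) · 95087092576020237979624800 = 4226093003378677243538880.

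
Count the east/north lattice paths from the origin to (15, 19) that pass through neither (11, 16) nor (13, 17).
Number of paths = 915764205

Inclusion–exclusion. Total paths: C(34, 15) = 1855967520. Through P₁: C(27, 11)·C(7, 4) = 456326325. Through P₂: C(30, 13)·C(4, 2) = 718559100. Since P₁ is strictly southwest of P₂, a monotone path through both must visit P₁ then P₂; paths through both = C(27, 11)·C(3, 2)·C(4, 2) = 234682110. Avoid both = 1855967520 − 456326325 − 718559100 + 234682110 = 915764205.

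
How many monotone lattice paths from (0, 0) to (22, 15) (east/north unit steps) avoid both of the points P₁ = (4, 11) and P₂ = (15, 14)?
Number of paths = 8737719585

Inclusion–exclusion. Total paths: C(37, 22) = 9364199760. Through P₁: C(15, 4)·C(22, 18) = 9984975. Through P₂: C(29, 15)·C(8, 7) = 620470080. Since P₁ is strictly southwest of P₂, a monotone path through both must visit P₁ then P₂; paths through both = C(15, 4)·C(14, 11)·C(8, 7) = 3974880. Avoid both = 9364199760 − 9984975 − 620470080 + 3974880 = 8737719585.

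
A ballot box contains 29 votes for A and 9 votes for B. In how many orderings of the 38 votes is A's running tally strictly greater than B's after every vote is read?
Strict-lead orderings = 85795600

Total orderings of the 38 votes with 29 for A: C(38, 29) = 163011640. By the Bertrand ballot formula (Cycle Lemma / reflection principle), the number of orderings in which A is strictly ahead of B throughout is (p − q)/(p + q) · C(p + q, p) = (29 − 9)/(29 + 9) · 163011640 = 85795600.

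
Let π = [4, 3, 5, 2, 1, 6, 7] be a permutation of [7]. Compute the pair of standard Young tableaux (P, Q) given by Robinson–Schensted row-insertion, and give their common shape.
P = [1, 5, 6, 7] / [2] / [3] / [4];  Q = [1, 3, 6, 7] / [2] / [4] / [5];  common shape = (4, 1, 1, 1)

Row-insert the values π_1, π_2, … into P one at a time, bumping the leftmost entry strictly greater than the inserted value down to the next row. The recording tableau Q records, in position (i, j), the step at which that cell was added to P.
  Insert 4 (step 1): P = [4];  Q = [1]
  Insert 3 (step 2): P = [3] / [4];  Q = [1] / [2]
  Insert 5 (step 3): P = [3, 5] / [4];  Q = [1, 3] / [2]
  Insert 2 (step 4): P = [2, 5] / [3] / [4];  Q = [1, 3] / [2] / [4]
  Insert 1 (step 5): P = [1, 5] / [2] / [3] / [4];  Q = [1, 3] / [2] / [4] / [5]
  Insert 6 (step 6): P = [1, 5, 6] / [2] / [3] / [4];  Q = [1, 3, 6] / [2] / [4] / [5]
  Insert 7 (step 7): P = [1, 5, 6, 7] / [2] / [3] / [4];  Q = [1, 3, 6, 7] / [2] / [4] / [5]
Final shape: (4, 1, 1, 1).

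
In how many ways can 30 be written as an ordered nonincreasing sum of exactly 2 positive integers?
p(30, 2 parts) = 15

Partitions of n into exactly k parts are in bijection with partitions of n − k into at most k parts (subtract 1 from each part). So p(30, exactly 2) = p(28, parts ≤ 2). Computing via the recurrence p(m, j) = p(m, j−1) + p(m−j, j) gives 15.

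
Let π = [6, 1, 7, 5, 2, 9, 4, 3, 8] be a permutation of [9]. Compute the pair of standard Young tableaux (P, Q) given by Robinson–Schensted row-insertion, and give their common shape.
P = [1, 2, 3, 8] / [4, 7, 9] / [5] / [6];  Q = [1, 3, 6, 9] / [2, 4, 7] / [5] / [8];  common shape = (4, 3, 1, 1)

Row-insert the values π_1, π_2, … into P one at a time, bumping the leftmost entry strictly greater than the inserted value down to the next row. The recording tableau Q records, in position (i, j), the step at which that cell was added to P.
  Insert 6 (step 1): P = [6];  Q = [1]
  Insert 1 (step 2): P = [1] / [6];  Q = [1] / [2]
  Insert 7 (step 3): P = [1, 7] / [6];  Q = [1, 3] / [2]
  Insert 5 (step 4): P = [1, 5] / [6, 7];  Q = [1, 3] / [2, 4]
  Insert 2 (step 5): P = [1, 2] / [5, 7] / [6];  Q = [1, 3] / [2, 4] / [5]
  Insert 9 (step 6): P = [1, 2, 9] / [5, 7] / [6];  Q = [1, 3, 6] / [2, 4] / [5]
  Insert 4 (step 7): P = [1, 2, 4] / [5, 7, 9] / [6];  Q = [1, 3, 6] / [2, 4, 7] / [5]
  Insert 3 (step 8): P = [1, 2, 3] / [4, 7, 9] / [5] / [6];  Q = [1, 3, 6] / [2, 4, 7] / [5] / [8]
  Insert 8 (step 9): P = [1, 2, 3, 8] / [4, 7, 9] / [5] / [6];  Q = [1, 3, 6, 9] / [2, 4, 7] / [5] / [8]
Final shape: (4, 3, 1, 1).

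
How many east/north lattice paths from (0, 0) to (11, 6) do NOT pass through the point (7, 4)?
Number of paths = 7426

Total paths from (0, 0) to (11, 6): C(17, 11) = 12376. Paths through (7, 4): (paths (0, 0) → (7, 4)) × (paths (7, 4) → (11, 6)) = C(11, 7) · C(6, 4) = 330 · 15 = 4950. Avoidance count = 12376 − 4950 = 7426.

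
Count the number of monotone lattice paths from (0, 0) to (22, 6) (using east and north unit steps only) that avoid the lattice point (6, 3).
Number of paths = 295344

Total paths from (0, 0) to (22, 6): C(28, 22) = 376740. Paths through (6, 3): (paths (0, 0) → (6, 3)) × (paths (6, 3) → (22, 6)) = C(9, 6) · C(19, 16) = 84 · 969 = 81396. Avoidance count = 376740 − 81396 = 295344.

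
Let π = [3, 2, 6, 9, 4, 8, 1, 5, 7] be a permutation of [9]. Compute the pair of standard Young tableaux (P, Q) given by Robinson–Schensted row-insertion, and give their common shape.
P = [1, 4, 5, 7] / [2, 6, 8] / [3, 9];  Q = [1, 3, 4, 9] / [2, 5, 6] / [7, 8];  common shape = (4, 3, 2)

Row-insert the values π_1, π_2, … into P one at a time, bumping the leftmost entry strictly greater than the inserted value down to the next row. The recording tableau Q records, in position (i, j), the step at which that cell was added to P.
  Insert 3 (step 1): P = [3];  Q = [1]
  Insert 2 (step 2): P = [2] / [3];  Q = [1] / [2]
  Insert 6 (step 3): P = [2, 6] / [3];  Q = [1, 3] / [2]
  Insert 9 (step 4): P = [2, 6, 9] / [3];  Q = [1, 3, 4] / [2]
  Insert 4 (step 5): P = [2, 4, 9] / [3, 6];  Q = [1, 3, 4] / [2, 5]
  Insert 8 (step 6): P = [2, 4, 8] / [3, 6, 9];  Q = [1, 3, 4] / [2, 5, 6]
  Insert 1 (step 7): P = [1, 4, 8] / [2, 6, 9] / [3];  Q = [1, 3, 4] / [2, 5, 6] / [7]
  Insert 5 (step 8): P = [1, 4, 5] / [2, 6, 8] / [3, 9];  Q = [1, 3, 4] / [2, 5, 6] / [7, 8]
  Insert 7 (step 9): P = [1, 4, 5, 7] / [2, 6, 8] / [3, 9];  Q = [1, 3, 4, 9] / [2, 5, 6] / [7, 8]
Final shape: (4, 3, 2).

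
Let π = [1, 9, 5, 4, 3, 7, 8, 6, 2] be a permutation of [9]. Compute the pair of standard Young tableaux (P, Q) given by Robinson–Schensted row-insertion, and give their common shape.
P = [1, 2, 6, 8] / [3, 7] / [4] / [5] / [9];  Q = [1, 2, 6, 7] / [3, 8] / [4] / [5] / [9];  common shape = (4, 2, 1, 1, 1)

Row-insert the values π_1, π_2, … into P one at a time, bumping the leftmost entry strictly greater than the inserted value down to the next row. The recording tableau Q records, in position (i, j), the step at which that cell was added to P.
  Insert 1 (step 1): P = [1];  Q = [1]
  Insert 9 (step 2): P = [1, 9];  Q = [1, 2]
  Insert 5 (step 3): P = [1, 5] / [9];  Q = [1, 2] / [3]
  Insert 4 (step 4): P = [1, 4] / [5] / [9];  Q = [1, 2] / [3] / [4]
  Insert 3 (step 5): P = [1, 3] / [4] / [5] / [9];  Q = [1, 2] / [3] / [4] / [5]
  Insert 7 (step 6): P = [1, 3, 7] / [4] / [5] / [9];  Q = [1, 2, 6] / [3] / [4] / [5]
  Insert 8 (step 7): P = [1, 3, 7, 8] / [4] / [5] / [9];  Q = [1, 2, 6, 7] / [3] / [4] / [5]
  Insert 6 (step 8): P = [1, 3, 6, 8] / [4, 7] / [5] / [9];  Q = [1, 2, 6, 7] / [3, 8] / [4] / [5]
  Insert 2 (step 9): P = [1, 2, 6, 8] / [3, 7] / [4] / [5] / [9];  Q = [1, 2, 6, 7] / [3, 8] / [4] / [5] / [9]
Final shape: (4, 2, 1, 1, 1).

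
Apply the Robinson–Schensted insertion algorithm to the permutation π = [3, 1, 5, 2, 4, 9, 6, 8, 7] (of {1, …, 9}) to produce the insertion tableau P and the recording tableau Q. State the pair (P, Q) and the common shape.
P = [1, 2, 4, 6, 7] / [3, 5, 8] / [9];  Q = [1, 3, 5, 6, 8] / [2, 4, 7] / [9];  common shape = (5, 3, 1)

Row-insert the values π_1, π_2, … into P one at a time, bumping the leftmost entry strictly greater than the inserted value down to the next row. The recording tableau Q records, in position (i, j), the step at which that cell was added to P.
  Insert 3 (step 1): P = [3];  Q = [1]
  Insert 1 (step 2): P = [1] / [3];  Q = [1] / [2]
  Insert 5 (step 3): P = [1, 5] / [3];  Q = [1, 3] / [2]
  Insert 2 (step 4): P = [1, 2] / [3, 5];  Q = [1, 3] / [2, 4]
  Insert 4 (step 5): P = [1, 2, 4] / [3, 5];  Q = [1, 3, 5] / [2, 4]
  Insert 9 (step 6): P = [1, 2, 4, 9] / [3, 5];  Q = [1, 3, 5, 6] / [2, 4]
  Insert 6 (step 7): P = [1, 2, 4, 6] / [3, 5, 9];  Q = [1, 3, 5, 6] / [2, 4, 7]
  Insert 8 (step 8): P = [1, 2, 4, 6, 8] / [3, 5, 9];  Q = [1, 3, 5, 6, 8] / [2, 4, 7]
  Insert 7 (step 9): P = [1, 2, 4, 6, 7] / [3, 5, 8] / [9];  Q = [1, 3, 5, 6, 8] / [2, 4, 7] / [9]
Final shape: (5, 3, 1).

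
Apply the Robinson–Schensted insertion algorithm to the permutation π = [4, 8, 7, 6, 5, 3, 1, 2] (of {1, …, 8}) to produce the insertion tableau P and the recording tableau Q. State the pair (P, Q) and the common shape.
P = [1, 2] / [3, 5] / [4] / [6] / [7] / [8];  Q = [1, 2] / [3, 8] / [4] / [5] / [6] / [7];  common shape = (2, 2, 1, 1, 1, 1)

Row-insert the values π_1, π_2, … into P one at a time, bumping the leftmost entry strictly greater than the inserted value down to the next row. The recording tableau Q records, in position (i, j), the step at which that cell was added to P.
  Insert 4 (step 1): P = [4];  Q = [1]
  Insert 8 (step 2): P = [4, 8];  Q = [1, 2]
  Insert 7 (step 3): P = [4, 7] / [8];  Q = [1, 2] / [3]
  Insert 6 (step 4): P = [4, 6] / [7] / [8];  Q = [1, 2] / [3] / [4]
  Insert 5 (step 5): P = [4, 5] / [6] / [7] / [8];  Q = [1, 2] / [3] / [4] / [5]
  Insert 3 (step 6): P = [3, 5] / [4] / [6] / [7] / [8];  Q = [1, 2] / [3] / [4] / [5] / [6]
  Insert 1 (step 7): P = [1, 5] / [3] / [4] / [6] / [7] / [8];  Q = [1, 2] / [3] / [4] / [5] / [6] / [7]
  Insert 2 (step 8): P = [1, 2] / [3, 5] / [4] / [6] / [7] / [8];  Q = [1, 2] / [3, 8] / [4] / [5] / [6] / [7]
Final shape: (2, 2, 1, 1, 1, 1).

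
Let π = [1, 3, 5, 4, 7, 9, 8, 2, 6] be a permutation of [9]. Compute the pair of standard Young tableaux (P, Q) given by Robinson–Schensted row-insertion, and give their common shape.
P = [1, 2, 4, 6, 8] / [3, 7] / [5, 9];  Q = [1, 2, 3, 5, 6] / [4, 7] / [8, 9];  common shape = (5, 2, 2)

Row-insert the values π_1, π_2, … into P one at a time, bumping the leftmost entry strictly greater than the inserted value down to the next row. The recording tableau Q records, in position (i, j), the step at which that cell was added to P.
  Insert 1 (step 1): P = [1];  Q = [1]
  Insert 3 (step 2): P = [1, 3];  Q = [1, 2]
  Insert 5 (step 3): P = [1, 3, 5];  Q = [1, 2, 3]
  Insert 4 (step 4): P = [1, 3, 4] / [5];  Q = [1, 2, 3] / [4]
  Insert 7 (step 5): P = [1, 3, 4, 7] / [5];  Q = [1, 2, 3, 5] / [4]
  Insert 9 (step 6): P = [1, 3, 4, 7, 9] / [5];  Q = [1, 2, 3, 5, 6] / [4]
  Insert 8 (step 7): P = [1, 3, 4, 7, 8] / [5, 9];  Q = [1, 2, 3, 5, 6] / [4, 7]
  Insert 2 (step 8): P = [1, 2, 4, 7, 8] / [3, 9] / [5];  Q = [1, 2, 3, 5, 6] / [4, 7] / [8]
  Insert 6 (step 9): P = [1, 2, 4, 6, 8] / [3, 7] / [5, 9];  Q = [1, 2, 3, 5, 6] / [4, 7] / [8, 9]
Final shape: (5, 2, 2).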